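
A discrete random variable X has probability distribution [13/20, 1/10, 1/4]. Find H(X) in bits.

H(X) = -Σ p(x) log₂ p(x)
  -13/20 × log₂(13/20) = 0.4040
  -1/10 × log₂(1/10) = 0.3322
  -1/4 × log₂(1/4) = 0.5000
H(X) = 1.2362 bits


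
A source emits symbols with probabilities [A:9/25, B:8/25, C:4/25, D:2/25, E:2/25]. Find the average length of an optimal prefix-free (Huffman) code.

Huffman tree construction:
Combine smallest probabilities repeatedly
Resulting codes:
  A: 0 (length 1)
  B: 10 (length 2)
  C: 110 (length 3)
  D: 1110 (length 4)
  E: 1111 (length 4)
Average length = Σ p(s) × length(s) = 2.1200 bits


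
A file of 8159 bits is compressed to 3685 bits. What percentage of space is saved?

Space savings = (1 - Compressed/Original) × 100%
= (1 - 3685/8159) × 100%
= 54.84%


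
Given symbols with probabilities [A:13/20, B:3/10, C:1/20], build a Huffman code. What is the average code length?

Huffman tree construction:
Combine smallest probabilities repeatedly
Resulting codes:
  A: 1 (length 1)
  B: 01 (length 2)
  C: 00 (length 2)
Average length = Σ p(s) × length(s) = 1.3500 bits


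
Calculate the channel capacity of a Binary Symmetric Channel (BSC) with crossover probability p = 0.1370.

For BSC with error probability p:
C = 1 - H(p) where H(p) is binary entropy
H(0.1370) = -0.1370 × log₂(0.1370) - 0.8630 × log₂(0.8630)
H(p) = 0.5763
C = 1 - 0.5763 = 0.4237 bits/use


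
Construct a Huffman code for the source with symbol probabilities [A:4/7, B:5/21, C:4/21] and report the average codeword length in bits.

Huffman tree construction:
Combine smallest probabilities repeatedly
Resulting codes:
  A: 1 (length 1)
  B: 01 (length 2)
  C: 00 (length 2)
Average length = Σ p(s) × length(s) = 1.4286 bits


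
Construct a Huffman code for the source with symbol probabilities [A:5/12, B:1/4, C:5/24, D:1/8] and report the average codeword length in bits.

Huffman tree construction:
Combine smallest probabilities repeatedly
Resulting codes:
  A: 0 (length 1)
  B: 10 (length 2)
  C: 111 (length 3)
  D: 110 (length 3)
Average length = Σ p(s) × length(s) = 1.9167 bits


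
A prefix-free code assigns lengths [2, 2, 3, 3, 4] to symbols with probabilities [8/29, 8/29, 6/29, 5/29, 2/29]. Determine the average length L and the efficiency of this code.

Average length L = Σ p_i × l_i = 2.5172 bits
Entropy H = 2.1987 bits
Efficiency η = H/L × 100% = 87.35%


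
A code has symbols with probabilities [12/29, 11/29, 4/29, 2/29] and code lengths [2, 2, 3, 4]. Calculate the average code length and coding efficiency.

Average length L = Σ p_i × l_i = 2.2759 bits
Entropy H = 1.7175 bits
Efficiency η = H/L × 100% = 75.47%


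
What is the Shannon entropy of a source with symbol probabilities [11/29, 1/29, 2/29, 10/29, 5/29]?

H(X) = -Σ p(x) log₂ p(x)
  -11/29 × log₂(11/29) = 0.5305
  -1/29 × log₂(1/29) = 0.1675
  -2/29 × log₂(2/29) = 0.2661
  -10/29 × log₂(10/29) = 0.5297
  -5/29 × log₂(5/29) = 0.4373
H(X) = 1.9310 bits


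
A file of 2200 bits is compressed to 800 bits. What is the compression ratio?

Compression ratio = Original / Compressed
= 2200 / 800 = 2.75:1


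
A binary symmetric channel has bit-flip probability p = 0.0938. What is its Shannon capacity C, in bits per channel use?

For BSC with error probability p:
C = 1 - H(p) where H(p) is binary entropy
H(0.0938) = -0.0938 × log₂(0.0938) - 0.9062 × log₂(0.9062)
H(p) = 0.4490
C = 1 - 0.4490 = 0.5510 bits/use


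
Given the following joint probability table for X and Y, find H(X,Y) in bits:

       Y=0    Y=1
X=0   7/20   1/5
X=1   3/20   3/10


H(X,Y) = -Σ p(x,y) log₂ p(x,y)
  p(0,0)=7/20: -0.3500 × log₂(0.3500) = 0.5301
  p(0,1)=1/5: -0.2000 × log₂(0.2000) = 0.4644
  p(1,0)=3/20: -0.1500 × log₂(0.1500) = 0.4105
  p(1,1)=3/10: -0.3000 × log₂(0.3000) = 0.5211
H(X,Y) = 1.9261 bits


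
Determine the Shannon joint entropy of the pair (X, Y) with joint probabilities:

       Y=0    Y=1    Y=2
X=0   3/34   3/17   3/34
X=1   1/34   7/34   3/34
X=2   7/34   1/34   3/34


H(X,Y) = -Σ p(x,y) log₂ p(x,y)
  p(0,0)=3/34: -0.0882 × log₂(0.0882) = 0.3090
  p(0,1)=3/17: -0.1765 × log₂(0.1765) = 0.4416
  p(0,2)=3/34: -0.0882 × log₂(0.0882) = 0.3090
  p(1,0)=1/34: -0.0294 × log₂(0.0294) = 0.1496
  p(1,1)=7/34: -0.2059 × log₂(0.2059) = 0.4694
  p(1,2)=3/34: -0.0882 × log₂(0.0882) = 0.3090
  p(2,0)=7/34: -0.2059 × log₂(0.2059) = 0.4694
  p(2,1)=1/34: -0.0294 × log₂(0.0294) = 0.1496
  p(2,2)=3/34: -0.0882 × log₂(0.0882) = 0.3090
H(X,Y) = 2.9159 bits


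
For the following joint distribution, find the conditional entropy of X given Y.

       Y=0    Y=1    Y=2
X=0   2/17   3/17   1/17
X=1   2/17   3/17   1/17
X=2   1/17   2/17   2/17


H(X|Y) = Σ_y p(y) H(X|Y=y)
  p(Y=0) = 5/17, H(X|Y=0) = 1.5219
  p(Y=1) = 8/17, H(X|Y=1) = 1.5613
  p(Y=2) = 4/17, H(X|Y=2) = 1.5000
H(X|Y) = 0.2941×1.5219 + 0.4706×1.5613 + 0.2353×1.5000 = 1.5353 bits


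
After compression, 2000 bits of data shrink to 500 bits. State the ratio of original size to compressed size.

Compression ratio = Original / Compressed
= 2000 / 500 = 4.00:1


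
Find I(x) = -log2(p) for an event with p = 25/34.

Information content I(x) = -log₂(p(x))
I = -log₂(25/34) = -log₂(0.7353)
I = 0.4436 bits


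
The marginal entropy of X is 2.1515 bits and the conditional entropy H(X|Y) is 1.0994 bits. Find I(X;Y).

I(X;Y) = H(X) - H(X|Y)
I(X;Y) = 2.1515 - 1.0994 = 1.0521 bits


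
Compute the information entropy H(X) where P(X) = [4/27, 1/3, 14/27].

H(X) = -Σ p(x) log₂ p(x)
  -4/27 × log₂(4/27) = 0.4081
  -1/3 × log₂(1/3) = 0.5283
  -14/27 × log₂(14/27) = 0.4913
H(X) = 1.4278 bits


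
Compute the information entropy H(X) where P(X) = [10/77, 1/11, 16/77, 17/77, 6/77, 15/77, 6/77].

H(X) = -Σ p(x) log₂ p(x)
  -10/77 × log₂(10/77) = 0.3824
  -1/11 × log₂(1/11) = 0.3145
  -16/77 × log₂(16/77) = 0.4710
  -17/77 × log₂(17/77) = 0.4811
  -6/77 × log₂(6/77) = 0.2869
  -15/77 × log₂(15/77) = 0.4597
  -6/77 × log₂(6/77) = 0.2869
H(X) = 2.6826 bits


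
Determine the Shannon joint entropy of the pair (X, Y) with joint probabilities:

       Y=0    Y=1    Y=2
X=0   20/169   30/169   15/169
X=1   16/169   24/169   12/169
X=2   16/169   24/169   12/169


H(X,Y) = -Σ p(x,y) log₂ p(x,y)
  p(0,0)=20/169: -0.1183 × log₂(0.1183) = 0.3644
  p(0,1)=30/169: -0.1775 × log₂(0.1775) = 0.4427
  p(0,2)=15/169: -0.0888 × log₂(0.0888) = 0.3101
  p(1,0)=16/169: -0.0947 × log₂(0.0947) = 0.3220
  p(1,1)=24/169: -0.1420 × log₂(0.1420) = 0.3999
  p(1,2)=12/169: -0.0710 × log₂(0.0710) = 0.2710
  p(2,0)=16/169: -0.0947 × log₂(0.0947) = 0.3220
  p(2,1)=24/169: -0.1420 × log₂(0.1420) = 0.3999
  p(2,2)=12/169: -0.0710 × log₂(0.0710) = 0.2710
H(X,Y) = 3.1029 bits


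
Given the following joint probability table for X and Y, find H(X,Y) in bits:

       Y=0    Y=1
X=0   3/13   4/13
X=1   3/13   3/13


H(X,Y) = -Σ p(x,y) log₂ p(x,y)
  p(0,0)=3/13: -0.2308 × log₂(0.2308) = 0.4882
  p(0,1)=4/13: -0.3077 × log₂(0.3077) = 0.5232
  p(1,0)=3/13: -0.2308 × log₂(0.2308) = 0.4882
  p(1,1)=3/13: -0.2308 × log₂(0.2308) = 0.4882
H(X,Y) = 1.9878 bits


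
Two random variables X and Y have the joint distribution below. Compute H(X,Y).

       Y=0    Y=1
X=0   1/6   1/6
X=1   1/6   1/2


H(X,Y) = -Σ p(x,y) log₂ p(x,y)
  p(0,0)=1/6: -0.1667 × log₂(0.1667) = 0.4308
  p(0,1)=1/6: -0.1667 × log₂(0.1667) = 0.4308
  p(1,0)=1/6: -0.1667 × log₂(0.1667) = 0.4308
  p(1,1)=1/2: -0.5000 × log₂(0.5000) = 0.5000
H(X,Y) = 1.7925 bits


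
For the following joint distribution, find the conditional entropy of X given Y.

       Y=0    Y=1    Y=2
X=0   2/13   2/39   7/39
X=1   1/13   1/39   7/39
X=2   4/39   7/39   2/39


H(X|Y) = Σ_y p(y) H(X|Y=y)
  p(Y=0) = 1/3, H(X|Y=0) = 1.5262
  p(Y=1) = 10/39, H(X|Y=1) = 1.1568
  p(Y=2) = 16/39, H(X|Y=2) = 1.4186
H(X|Y) = 0.3333×1.5262 + 0.2564×1.1568 + 0.4103×1.4186 = 1.3873 bits


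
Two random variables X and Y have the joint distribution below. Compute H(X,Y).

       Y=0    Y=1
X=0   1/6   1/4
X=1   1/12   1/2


H(X,Y) = -Σ p(x,y) log₂ p(x,y)
  p(0,0)=1/6: -0.1667 × log₂(0.1667) = 0.4308
  p(0,1)=1/4: -0.2500 × log₂(0.2500) = 0.5000
  p(1,0)=1/12: -0.0833 × log₂(0.0833) = 0.2987
  p(1,1)=1/2: -0.5000 × log₂(0.5000) = 0.5000
H(X,Y) = 1.7296 bits


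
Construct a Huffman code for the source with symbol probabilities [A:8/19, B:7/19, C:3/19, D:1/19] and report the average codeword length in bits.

Huffman tree construction:
Combine smallest probabilities repeatedly
Resulting codes:
  A: 0 (length 1)
  B: 11 (length 2)
  C: 101 (length 3)
  D: 100 (length 3)
Average length = Σ p(s) × length(s) = 1.7895 bits


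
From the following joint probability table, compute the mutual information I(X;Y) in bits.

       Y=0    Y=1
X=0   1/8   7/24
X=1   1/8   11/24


H(X) = 0.9799, H(Y) = 0.8113, H(X,Y) = 1.7843
I(X;Y) = H(X) + H(Y) - H(X,Y) = 0.0068 bits


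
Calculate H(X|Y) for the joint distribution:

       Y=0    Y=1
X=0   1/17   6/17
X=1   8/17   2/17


H(X|Y) = Σ_y p(y) H(X|Y=y)
  p(Y=0) = 9/17, H(X|Y=0) = 0.5033
  p(Y=1) = 8/17, H(X|Y=1) = 0.8113
H(X|Y) = 0.5294×0.5033 + 0.4706×0.8113 = 0.6482 bits


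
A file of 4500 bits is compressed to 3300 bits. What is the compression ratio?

Compression ratio = Original / Compressed
= 4500 / 3300 = 1.36:1


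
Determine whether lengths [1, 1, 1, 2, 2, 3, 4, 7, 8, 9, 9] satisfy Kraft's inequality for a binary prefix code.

Kraft inequality: Σ 2^(-l_i) ≤ 1 for prefix-free code
Calculating: 2^(-1) + 2^(-1) + 2^(-1) + 2^(-2) + 2^(-2) + 2^(-3) + 2^(-4) + 2^(-7) + 2^(-8) + 2^(-9) + 2^(-9)
= 0.5 + 0.5 + 0.5 + 0.25 + 0.25 + 0.125 + 0.0625 + 0.0078125 + 0.00390625 + 0.001953125 + 0.001953125
= 2.2031
Since 2.2031 > 1, prefix-free code does not exist


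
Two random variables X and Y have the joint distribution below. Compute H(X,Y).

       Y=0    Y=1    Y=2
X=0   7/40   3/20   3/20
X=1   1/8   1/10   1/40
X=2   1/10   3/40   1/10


H(X,Y) = -Σ p(x,y) log₂ p(x,y)
  p(0,0)=7/40: -0.1750 × log₂(0.1750) = 0.4401
  p(0,1)=3/20: -0.1500 × log₂(0.1500) = 0.4105
  p(0,2)=3/20: -0.1500 × log₂(0.1500) = 0.4105
  p(1,0)=1/8: -0.1250 × log₂(0.1250) = 0.3750
  p(1,1)=1/10: -0.1000 × log₂(0.1000) = 0.3322
  p(1,2)=1/40: -0.0250 × log₂(0.0250) = 0.1330
  p(2,0)=1/10: -0.1000 × log₂(0.1000) = 0.3322
  p(2,1)=3/40: -0.0750 × log₂(0.0750) = 0.2803
  p(2,2)=1/10: -0.1000 × log₂(0.1000) = 0.3322
H(X,Y) = 3.0460 bits


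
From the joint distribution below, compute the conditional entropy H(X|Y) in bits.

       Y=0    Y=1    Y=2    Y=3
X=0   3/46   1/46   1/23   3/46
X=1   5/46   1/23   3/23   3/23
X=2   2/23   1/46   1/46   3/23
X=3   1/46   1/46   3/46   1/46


H(X|Y) = Σ_y p(y) H(X|Y=y)
  p(Y=0) = 13/46, H(X|Y=0) = 1.8262
  p(Y=1) = 5/46, H(X|Y=1) = 1.9219
  p(Y=2) = 6/23, H(X|Y=2) = 1.7296
  p(Y=3) = 8/23, H(X|Y=3) = 1.7641
H(X|Y) = 0.2826×1.8262 + 0.1087×1.9219 + 0.2609×1.7296 + 0.3478×1.7641 = 1.7898 bits


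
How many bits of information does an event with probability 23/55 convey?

Information content I(x) = -log₂(p(x))
I = -log₂(23/55) = -log₂(0.4182)
I = 1.2578 bits


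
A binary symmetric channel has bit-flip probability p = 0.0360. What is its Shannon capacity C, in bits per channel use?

For BSC with error probability p:
C = 1 - H(p) where H(p) is binary entropy
H(0.0360) = -0.0360 × log₂(0.0360) - 0.9640 × log₂(0.9640)
H(p) = 0.2236
C = 1 - 0.2236 = 0.7764 bits/use


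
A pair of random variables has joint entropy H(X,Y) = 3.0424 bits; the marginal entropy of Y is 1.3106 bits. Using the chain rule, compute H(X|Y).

Chain rule: H(X,Y) = H(X|Y) + H(Y)
H(X|Y) = H(X,Y) - H(Y) = 3.0424 - 1.3106 = 1.7318 bits


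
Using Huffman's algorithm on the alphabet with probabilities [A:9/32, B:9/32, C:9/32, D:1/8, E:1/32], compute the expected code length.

Huffman tree construction:
Combine smallest probabilities repeatedly
Resulting codes:
  A: 01 (length 2)
  B: 10 (length 2)
  C: 11 (length 2)
  D: 001 (length 3)
  E: 000 (length 3)
Average length = Σ p(s) × length(s) = 2.1562 bits


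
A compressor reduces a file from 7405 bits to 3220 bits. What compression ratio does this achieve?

Compression ratio = Original / Compressed
= 7405 / 3220 = 2.30:1


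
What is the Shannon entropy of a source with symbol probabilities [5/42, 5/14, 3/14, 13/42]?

H(X) = -Σ p(x) log₂ p(x)
  -5/42 × log₂(5/42) = 0.3655
  -5/14 × log₂(5/14) = 0.5305
  -3/14 × log₂(3/14) = 0.4762
  -13/42 × log₂(13/42) = 0.5237
H(X) = 1.8959 bits


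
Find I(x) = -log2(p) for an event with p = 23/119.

Information content I(x) = -log₂(p(x))
I = -log₂(23/119) = -log₂(0.1933)
I = 2.3713 bits


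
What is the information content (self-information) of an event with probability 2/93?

Information content I(x) = -log₂(p(x))
I = -log₂(2/93) = -log₂(0.0215)
I = 5.5392 bits


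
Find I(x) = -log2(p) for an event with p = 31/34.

Information content I(x) = -log₂(p(x))
I = -log₂(31/34) = -log₂(0.9118)
I = 0.1333 bits


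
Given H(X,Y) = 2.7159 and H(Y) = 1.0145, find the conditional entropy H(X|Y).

Chain rule: H(X,Y) = H(X|Y) + H(Y)
H(X|Y) = H(X,Y) - H(Y) = 2.7159 - 1.0145 = 1.7014 bits


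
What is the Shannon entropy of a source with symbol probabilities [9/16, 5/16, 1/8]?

H(X) = -Σ p(x) log₂ p(x)
  -9/16 × log₂(9/16) = 0.4669
  -5/16 × log₂(5/16) = 0.5244
  -1/8 × log₂(1/8) = 0.3750
H(X) = 1.3663 bits


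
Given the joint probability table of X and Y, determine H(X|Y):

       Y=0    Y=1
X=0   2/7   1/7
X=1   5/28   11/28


H(X|Y) = Σ_y p(y) H(X|Y=y)
  p(Y=0) = 13/28, H(X|Y=0) = 0.9612
  p(Y=1) = 15/28, H(X|Y=1) = 0.8366
H(X|Y) = 0.4643×0.9612 + 0.5357×0.8366 = 0.8945 bits


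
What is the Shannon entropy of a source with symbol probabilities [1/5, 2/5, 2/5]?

H(X) = -Σ p(x) log₂ p(x)
  -1/5 × log₂(1/5) = 0.4644
  -2/5 × log₂(2/5) = 0.5288
  -2/5 × log₂(2/5) = 0.5288
H(X) = 1.5219 bits


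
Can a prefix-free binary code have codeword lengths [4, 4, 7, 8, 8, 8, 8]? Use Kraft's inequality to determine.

Kraft inequality: Σ 2^(-l_i) ≤ 1 for prefix-free code
Calculating: 2^(-4) + 2^(-4) + 2^(-7) + 2^(-8) + 2^(-8) + 2^(-8) + 2^(-8)
= 0.0625 + 0.0625 + 0.0078125 + 0.00390625 + 0.00390625 + 0.00390625 + 0.00390625
= 0.1484
Since 0.1484 ≤ 1, prefix-free code exists


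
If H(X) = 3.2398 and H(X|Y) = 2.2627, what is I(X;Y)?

I(X;Y) = H(X) - H(X|Y)
I(X;Y) = 3.2398 - 2.2627 = 0.9771 bits


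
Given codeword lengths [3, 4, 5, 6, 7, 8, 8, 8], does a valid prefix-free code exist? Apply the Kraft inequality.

Kraft inequality: Σ 2^(-l_i) ≤ 1 for prefix-free code
Calculating: 2^(-3) + 2^(-4) + 2^(-5) + 2^(-6) + 2^(-7) + 2^(-8) + 2^(-8) + 2^(-8)
= 0.125 + 0.0625 + 0.03125 + 0.015625 + 0.0078125 + 0.00390625 + 0.00390625 + 0.00390625
= 0.2539
Since 0.2539 ≤ 1, prefix-free code exists


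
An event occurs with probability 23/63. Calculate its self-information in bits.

Information content I(x) = -log₂(p(x))
I = -log₂(23/63) = -log₂(0.3651)
I = 1.4537 bits


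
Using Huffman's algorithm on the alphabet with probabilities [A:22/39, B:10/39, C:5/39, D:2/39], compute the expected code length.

Huffman tree construction:
Combine smallest probabilities repeatedly
Resulting codes:
  A: 1 (length 1)
  B: 01 (length 2)
  C: 001 (length 3)
  D: 000 (length 3)
Average length = Σ p(s) × length(s) = 1.6154 bits


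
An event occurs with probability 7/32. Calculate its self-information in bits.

Information content I(x) = -log₂(p(x))
I = -log₂(7/32) = -log₂(0.2188)
I = 2.1926 bits


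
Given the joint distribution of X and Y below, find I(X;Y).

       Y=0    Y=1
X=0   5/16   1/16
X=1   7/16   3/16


H(X) = 0.9544, H(Y) = 0.8113, H(X,Y) = 1.7490
I(X;Y) = H(X) + H(Y) - H(X,Y) = 0.0167 bits


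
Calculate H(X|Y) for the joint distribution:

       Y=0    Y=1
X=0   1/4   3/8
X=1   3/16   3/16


H(X|Y) = Σ_y p(y) H(X|Y=y)
  p(Y=0) = 7/16, H(X|Y=0) = 0.9852
  p(Y=1) = 9/16, H(X|Y=1) = 0.9183
H(X|Y) = 0.4375×0.9852 + 0.5625×0.9183 = 0.9476 bits


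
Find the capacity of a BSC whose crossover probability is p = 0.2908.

For BSC with error probability p:
C = 1 - H(p) where H(p) is binary entropy
H(0.2908) = -0.2908 × log₂(0.2908) - 0.7092 × log₂(0.7092)
H(p) = 0.8698
C = 1 - 0.8698 = 0.1302 bits/use


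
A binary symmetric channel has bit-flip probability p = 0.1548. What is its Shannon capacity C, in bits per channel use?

For BSC with error probability p:
C = 1 - H(p) where H(p) is binary entropy
H(0.1548) = -0.1548 × log₂(0.1548) - 0.8452 × log₂(0.8452)
H(p) = 0.6217
C = 1 - 0.6217 = 0.3783 bits/use


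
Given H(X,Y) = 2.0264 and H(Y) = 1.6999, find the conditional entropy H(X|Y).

Chain rule: H(X,Y) = H(X|Y) + H(Y)
H(X|Y) = H(X,Y) - H(Y) = 2.0264 - 1.6999 = 0.3265 bits


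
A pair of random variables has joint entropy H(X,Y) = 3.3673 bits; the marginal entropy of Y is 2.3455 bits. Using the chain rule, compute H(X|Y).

Chain rule: H(X,Y) = H(X|Y) + H(Y)
H(X|Y) = H(X,Y) - H(Y) = 3.3673 - 2.3455 = 1.0218 bits


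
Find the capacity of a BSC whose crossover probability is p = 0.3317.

For BSC with error probability p:
C = 1 - H(p) where H(p) is binary entropy
H(0.3317) = -0.3317 × log₂(0.3317) - 0.6683 × log₂(0.6683)
H(p) = 0.9167
C = 1 - 0.9167 = 0.0833 bits/use


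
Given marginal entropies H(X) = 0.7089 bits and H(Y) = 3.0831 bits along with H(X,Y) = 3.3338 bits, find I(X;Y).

I(X;Y) = H(X) + H(Y) - H(X,Y)
I(X;Y) = 0.7089 + 3.0831 - 3.3338 = 0.4582 bits


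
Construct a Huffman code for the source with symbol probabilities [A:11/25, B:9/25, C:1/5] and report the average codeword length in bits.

Huffman tree construction:
Combine smallest probabilities repeatedly
Resulting codes:
  A: 0 (length 1)
  B: 11 (length 2)
  C: 10 (length 2)
Average length = Σ p(s) × length(s) = 1.5600 bits


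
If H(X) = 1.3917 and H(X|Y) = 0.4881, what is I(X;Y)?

I(X;Y) = H(X) - H(X|Y)
I(X;Y) = 1.3917 - 0.4881 = 0.9036 bits


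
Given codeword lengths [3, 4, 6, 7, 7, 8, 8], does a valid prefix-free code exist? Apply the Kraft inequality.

Kraft inequality: Σ 2^(-l_i) ≤ 1 for prefix-free code
Calculating: 2^(-3) + 2^(-4) + 2^(-6) + 2^(-7) + 2^(-7) + 2^(-8) + 2^(-8)
= 0.125 + 0.0625 + 0.015625 + 0.0078125 + 0.0078125 + 0.00390625 + 0.00390625
= 0.2266
Since 0.2266 ≤ 1, prefix-free code exists


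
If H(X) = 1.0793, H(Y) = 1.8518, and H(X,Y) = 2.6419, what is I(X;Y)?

I(X;Y) = H(X) + H(Y) - H(X,Y)
I(X;Y) = 1.0793 + 1.8518 - 2.6419 = 0.2892 bits


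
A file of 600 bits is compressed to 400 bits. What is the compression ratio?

Compression ratio = Original / Compressed
= 600 / 400 = 1.50:1


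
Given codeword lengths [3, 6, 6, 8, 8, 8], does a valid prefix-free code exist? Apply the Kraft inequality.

Kraft inequality: Σ 2^(-l_i) ≤ 1 for prefix-free code
Calculating: 2^(-3) + 2^(-6) + 2^(-6) + 2^(-8) + 2^(-8) + 2^(-8)
= 0.125 + 0.015625 + 0.015625 + 0.00390625 + 0.00390625 + 0.00390625
= 0.1680
Since 0.1680 ≤ 1, prefix-free code exists


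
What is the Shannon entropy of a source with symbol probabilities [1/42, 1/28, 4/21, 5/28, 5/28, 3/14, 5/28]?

H(X) = -Σ p(x) log₂ p(x)
  -1/42 × log₂(1/42) = 0.1284
  -1/28 × log₂(1/28) = 0.1717
  -4/21 × log₂(4/21) = 0.4557
  -5/28 × log₂(5/28) = 0.4438
  -5/28 × log₂(5/28) = 0.4438
  -3/14 × log₂(3/14) = 0.4762
  -5/28 × log₂(5/28) = 0.4438
H(X) = 2.5635 bits


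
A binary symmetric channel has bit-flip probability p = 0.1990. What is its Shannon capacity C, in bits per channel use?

For BSC with error probability p:
C = 1 - H(p) where H(p) is binary entropy
H(0.1990) = -0.1990 × log₂(0.1990) - 0.8010 × log₂(0.8010)
H(p) = 0.7199
C = 1 - 0.7199 = 0.2801 bits/use


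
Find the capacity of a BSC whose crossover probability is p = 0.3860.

For BSC with error probability p:
C = 1 - H(p) where H(p) is binary entropy
H(0.3860) = -0.3860 × log₂(0.3860) - 0.6140 × log₂(0.6140)
H(p) = 0.9622
C = 1 - 0.9622 = 0.0378 bits/use


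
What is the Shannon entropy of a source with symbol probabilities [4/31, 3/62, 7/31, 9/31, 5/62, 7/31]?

H(X) = -Σ p(x) log₂ p(x)
  -4/31 × log₂(4/31) = 0.3812
  -3/62 × log₂(3/62) = 0.2114
  -7/31 × log₂(7/31) = 0.4848
  -9/31 × log₂(9/31) = 0.5180
  -5/62 × log₂(5/62) = 0.2929
  -7/31 × log₂(7/31) = 0.4848
H(X) = 2.3731 bits


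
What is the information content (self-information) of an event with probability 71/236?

Information content I(x) = -log₂(p(x))
I = -log₂(71/236) = -log₂(0.3008)
I = 1.7329 bits


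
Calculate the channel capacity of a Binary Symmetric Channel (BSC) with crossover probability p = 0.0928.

For BSC with error probability p:
C = 1 - H(p) where H(p) is binary entropy
H(0.0928) = -0.0928 × log₂(0.0928) - 0.9072 × log₂(0.9072)
H(p) = 0.4457
C = 1 - 0.4457 = 0.5543 bits/use


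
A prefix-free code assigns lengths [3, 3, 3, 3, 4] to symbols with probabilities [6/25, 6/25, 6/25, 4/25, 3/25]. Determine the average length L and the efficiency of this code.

Average length L = Σ p_i × l_i = 3.1200 bits
Entropy H = 2.2725 bits
Efficiency η = H/L × 100% = 72.84%


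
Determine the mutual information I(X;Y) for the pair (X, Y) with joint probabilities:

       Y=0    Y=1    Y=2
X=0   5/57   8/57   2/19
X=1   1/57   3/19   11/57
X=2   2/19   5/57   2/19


H(X) = 1.5796, H(Y) = 1.5317, H(X,Y) = 3.0201
I(X;Y) = H(X) + H(Y) - H(X,Y) = 0.0913 bits


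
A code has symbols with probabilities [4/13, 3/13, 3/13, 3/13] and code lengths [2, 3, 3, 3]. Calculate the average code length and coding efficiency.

Average length L = Σ p_i × l_i = 2.6923 bits
Entropy H = 1.9878 bits
Efficiency η = H/L × 100% = 73.83%


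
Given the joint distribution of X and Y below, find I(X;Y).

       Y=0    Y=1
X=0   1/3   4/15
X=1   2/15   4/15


H(X) = 0.9710, H(Y) = 0.9968, H(X,Y) = 1.9329
I(X;Y) = H(X) + H(Y) - H(X,Y) = 0.0348 bits


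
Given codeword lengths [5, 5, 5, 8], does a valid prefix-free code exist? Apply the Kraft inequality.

Kraft inequality: Σ 2^(-l_i) ≤ 1 for prefix-free code
Calculating: 2^(-5) + 2^(-5) + 2^(-5) + 2^(-8)
= 0.03125 + 0.03125 + 0.03125 + 0.00390625
= 0.0977
Since 0.0977 ≤ 1, prefix-free code exists


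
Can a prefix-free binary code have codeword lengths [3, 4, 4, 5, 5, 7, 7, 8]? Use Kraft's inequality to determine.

Kraft inequality: Σ 2^(-l_i) ≤ 1 for prefix-free code
Calculating: 2^(-3) + 2^(-4) + 2^(-4) + 2^(-5) + 2^(-5) + 2^(-7) + 2^(-7) + 2^(-8)
= 0.125 + 0.0625 + 0.0625 + 0.03125 + 0.03125 + 0.0078125 + 0.0078125 + 0.00390625
= 0.3320
Since 0.3320 ≤ 1, prefix-free code exists


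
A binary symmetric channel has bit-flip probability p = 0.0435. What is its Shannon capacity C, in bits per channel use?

For BSC with error probability p:
C = 1 - H(p) where H(p) is binary entropy
H(0.0435) = -0.0435 × log₂(0.0435) - 0.9565 × log₂(0.9565)
H(p) = 0.2581
C = 1 - 0.2581 = 0.7419 bits/use


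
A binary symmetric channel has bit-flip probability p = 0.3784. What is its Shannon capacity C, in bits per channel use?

For BSC with error probability p:
C = 1 - H(p) where H(p) is binary entropy
H(0.3784) = -0.3784 × log₂(0.3784) - 0.6216 × log₂(0.6216)
H(p) = 0.9569
C = 1 - 0.9569 = 0.0431 bits/use


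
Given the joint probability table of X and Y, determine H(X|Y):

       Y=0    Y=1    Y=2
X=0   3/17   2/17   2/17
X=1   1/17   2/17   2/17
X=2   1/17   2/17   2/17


H(X|Y) = Σ_y p(y) H(X|Y=y)
  p(Y=0) = 5/17, H(X|Y=0) = 1.3710
  p(Y=1) = 6/17, H(X|Y=1) = 1.5850
  p(Y=2) = 6/17, H(X|Y=2) = 1.5850
H(X|Y) = 0.2941×1.3710 + 0.3529×1.5850 + 0.3529×1.5850 = 1.5220 bits


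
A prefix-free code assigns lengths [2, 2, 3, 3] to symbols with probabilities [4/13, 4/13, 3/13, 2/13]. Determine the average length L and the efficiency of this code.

Average length L = Σ p_i × l_i = 2.3846 bits
Entropy H = 1.9501 bits
Efficiency η = H/L × 100% = 81.78%


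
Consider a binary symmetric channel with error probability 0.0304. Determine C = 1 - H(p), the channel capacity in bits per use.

For BSC with error probability p:
C = 1 - H(p) where H(p) is binary entropy
H(0.0304) = -0.0304 × log₂(0.0304) - 0.9696 × log₂(0.9696)
H(p) = 0.1964
C = 1 - 0.1964 = 0.8036 bits/use


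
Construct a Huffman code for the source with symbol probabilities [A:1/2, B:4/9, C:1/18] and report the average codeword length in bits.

Huffman tree construction:
Combine smallest probabilities repeatedly
Resulting codes:
  A: 0 (length 1)
  B: 11 (length 2)
  C: 10 (length 2)
Average length = Σ p(s) × length(s) = 1.5000 bits


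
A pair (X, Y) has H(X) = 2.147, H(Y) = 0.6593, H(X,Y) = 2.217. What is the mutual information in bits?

I(X;Y) = H(X) + H(Y) - H(X,Y)
I(X;Y) = 2.147 + 0.6593 - 2.217 = 0.5893 bits


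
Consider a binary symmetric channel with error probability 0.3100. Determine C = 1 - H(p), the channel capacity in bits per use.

For BSC with error probability p:
C = 1 - H(p) where H(p) is binary entropy
H(0.3100) = -0.3100 × log₂(0.3100) - 0.6900 × log₂(0.6900)
H(p) = 0.8932
C = 1 - 0.8932 = 0.1068 bits/use


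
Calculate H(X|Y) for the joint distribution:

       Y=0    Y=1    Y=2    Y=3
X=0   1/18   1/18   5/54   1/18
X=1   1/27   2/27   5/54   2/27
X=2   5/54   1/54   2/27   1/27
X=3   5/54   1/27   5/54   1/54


H(X|Y) = Σ_y p(y) H(X|Y=y)
  p(Y=0) = 5/18, H(X|Y=0) = 1.9086
  p(Y=1) = 5/27, H(X|Y=1) = 1.8464
  p(Y=2) = 19/54, H(X|Y=2) = 1.9938
  p(Y=3) = 5/27, H(X|Y=3) = 1.8464
H(X|Y) = 0.2778×1.9086 + 0.1852×1.8464 + 0.3519×1.9938 + 0.1852×1.8464 = 1.9155 bits


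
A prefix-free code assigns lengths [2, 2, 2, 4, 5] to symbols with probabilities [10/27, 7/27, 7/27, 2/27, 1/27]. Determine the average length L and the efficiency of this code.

Average length L = Σ p_i × l_i = 2.2593 bits
Entropy H = 1.9948 bits
Efficiency η = H/L × 100% = 88.29%


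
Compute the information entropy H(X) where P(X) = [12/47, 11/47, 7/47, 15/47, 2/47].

H(X) = -Σ p(x) log₂ p(x)
  -12/47 × log₂(12/47) = 0.5029
  -11/47 × log₂(11/47) = 0.4904
  -7/47 × log₂(7/47) = 0.4092
  -15/47 × log₂(15/47) = 0.5259
  -2/47 × log₂(2/47) = 0.1938
H(X) = 2.1221 bits


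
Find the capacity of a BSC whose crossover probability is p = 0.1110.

For BSC with error probability p:
C = 1 - H(p) where H(p) is binary entropy
H(0.1110) = -0.1110 × log₂(0.1110) - 0.8890 × log₂(0.8890)
H(p) = 0.5029
C = 1 - 0.5029 = 0.4971 bits/use


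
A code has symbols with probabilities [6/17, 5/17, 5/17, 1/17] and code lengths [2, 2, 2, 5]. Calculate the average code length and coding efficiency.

Average length L = Σ p_i × l_i = 2.1765 bits
Entropy H = 1.8093 bits
Efficiency η = H/L × 100% = 83.13%


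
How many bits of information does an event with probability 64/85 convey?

Information content I(x) = -log₂(p(x))
I = -log₂(64/85) = -log₂(0.7529)
I = 0.4094 bits


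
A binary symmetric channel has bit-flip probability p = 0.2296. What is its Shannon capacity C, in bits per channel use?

For BSC with error probability p:
C = 1 - H(p) where H(p) is binary entropy
H(0.2296) = -0.2296 × log₂(0.2296) - 0.7704 × log₂(0.7704)
H(p) = 0.7773
C = 1 - 0.7773 = 0.2227 bits/use


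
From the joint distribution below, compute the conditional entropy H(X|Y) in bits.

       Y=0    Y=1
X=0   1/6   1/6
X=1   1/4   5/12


H(X|Y) = Σ_y p(y) H(X|Y=y)
  p(Y=0) = 5/12, H(X|Y=0) = 0.9710
  p(Y=1) = 7/12, H(X|Y=1) = 0.8631
H(X|Y) = 0.4167×0.9710 + 0.5833×0.8631 = 0.9080 bits


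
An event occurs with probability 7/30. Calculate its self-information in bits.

Information content I(x) = -log₂(p(x))
I = -log₂(7/30) = -log₂(0.2333)
I = 2.0995 bits


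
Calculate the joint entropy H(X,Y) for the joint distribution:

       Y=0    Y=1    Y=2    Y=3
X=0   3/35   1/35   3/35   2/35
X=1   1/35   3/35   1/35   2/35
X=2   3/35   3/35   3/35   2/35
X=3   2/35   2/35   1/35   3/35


H(X,Y) = -Σ p(x,y) log₂ p(x,y)
  p(0,0)=3/35: -0.0857 × log₂(0.0857) = 0.3038
  p(0,1)=1/35: -0.0286 × log₂(0.0286) = 0.1466
  p(0,2)=3/35: -0.0857 × log₂(0.0857) = 0.3038
  p(0,3)=2/35: -0.0571 × log₂(0.0571) = 0.2360
  p(1,0)=1/35: -0.0286 × log₂(0.0286) = 0.1466
  p(1,1)=3/35: -0.0857 × log₂(0.0857) = 0.3038
  p(1,2)=1/35: -0.0286 × log₂(0.0286) = 0.1466
  p(1,3)=2/35: -0.0571 × log₂(0.0571) = 0.2360
  p(2,0)=3/35: -0.0857 × log₂(0.0857) = 0.3038
  p(2,1)=3/35: -0.0857 × log₂(0.0857) = 0.3038
  p(2,2)=3/35: -0.0857 × log₂(0.0857) = 0.3038
  p(2,3)=2/35: -0.0571 × log₂(0.0571) = 0.2360
  p(3,0)=2/35: -0.0571 × log₂(0.0571) = 0.2360
  p(3,1)=2/35: -0.0571 × log₂(0.0571) = 0.2360
  p(3,2)=1/35: -0.0286 × log₂(0.0286) = 0.1466
  p(3,3)=3/35: -0.0857 × log₂(0.0857) = 0.3038
H(X,Y) = 3.8926 bits


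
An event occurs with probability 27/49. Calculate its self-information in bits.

Information content I(x) = -log₂(p(x))
I = -log₂(27/49) = -log₂(0.5510)
I = 0.8598 bits


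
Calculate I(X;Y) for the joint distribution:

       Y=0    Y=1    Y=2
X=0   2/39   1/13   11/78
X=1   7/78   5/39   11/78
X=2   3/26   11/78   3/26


H(X) = 1.5710, H(Y) = 1.5623, H(X,Y) = 3.1110
I(X;Y) = H(X) + H(Y) - H(X,Y) = 0.0222 bits


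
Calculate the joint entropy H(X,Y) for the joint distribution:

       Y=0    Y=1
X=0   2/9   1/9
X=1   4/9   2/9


H(X,Y) = -Σ p(x,y) log₂ p(x,y)
  p(0,0)=2/9: -0.2222 × log₂(0.2222) = 0.4822
  p(0,1)=1/9: -0.1111 × log₂(0.1111) = 0.3522
  p(1,0)=4/9: -0.4444 × log₂(0.4444) = 0.5200
  p(1,1)=2/9: -0.2222 × log₂(0.2222) = 0.4822
H(X,Y) = 1.8366 bits


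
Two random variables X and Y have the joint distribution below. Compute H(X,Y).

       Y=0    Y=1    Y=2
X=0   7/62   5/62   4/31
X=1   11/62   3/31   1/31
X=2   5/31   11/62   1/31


H(X,Y) = -Σ p(x,y) log₂ p(x,y)
  p(0,0)=7/62: -0.1129 × log₂(0.1129) = 0.3553
  p(0,1)=5/62: -0.0806 × log₂(0.0806) = 0.2929
  p(0,2)=4/31: -0.1290 × log₂(0.1290) = 0.3812
  p(1,0)=11/62: -0.1774 × log₂(0.1774) = 0.4426
  p(1,1)=3/31: -0.0968 × log₂(0.0968) = 0.3261
  p(1,2)=1/31: -0.0323 × log₂(0.0323) = 0.1598
  p(2,0)=5/31: -0.1613 × log₂(0.1613) = 0.4246
  p(2,1)=11/62: -0.1774 × log₂(0.1774) = 0.4426
  p(2,2)=1/31: -0.0323 × log₂(0.0323) = 0.1598
H(X,Y) = 2.9849 bits


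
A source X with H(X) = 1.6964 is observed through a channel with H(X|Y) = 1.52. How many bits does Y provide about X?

I(X;Y) = H(X) - H(X|Y)
I(X;Y) = 1.6964 - 1.52 = 0.1764 bits


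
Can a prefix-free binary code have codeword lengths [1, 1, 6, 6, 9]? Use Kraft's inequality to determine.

Kraft inequality: Σ 2^(-l_i) ≤ 1 for prefix-free code
Calculating: 2^(-1) + 2^(-1) + 2^(-6) + 2^(-6) + 2^(-9)
= 0.5 + 0.5 + 0.015625 + 0.015625 + 0.001953125
= 1.0332
Since 1.0332 > 1, prefix-free code does not exist


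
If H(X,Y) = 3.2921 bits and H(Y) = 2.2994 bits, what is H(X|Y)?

Chain rule: H(X,Y) = H(X|Y) + H(Y)
H(X|Y) = H(X,Y) - H(Y) = 3.2921 - 2.2994 = 0.9927 bits


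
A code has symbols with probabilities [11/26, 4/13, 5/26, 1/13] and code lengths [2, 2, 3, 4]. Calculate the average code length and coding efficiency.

Average length L = Σ p_i × l_i = 2.3462 bits
Entropy H = 1.7903 bits
Efficiency η = H/L × 100% = 76.31%


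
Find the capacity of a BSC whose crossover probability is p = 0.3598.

For BSC with error probability p:
C = 1 - H(p) where H(p) is binary entropy
H(0.3598) = -0.3598 × log₂(0.3598) - 0.6402 × log₂(0.6402)
H(p) = 0.9425
C = 1 - 0.9425 = 0.0575 bits/use


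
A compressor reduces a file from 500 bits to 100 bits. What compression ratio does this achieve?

Compression ratio = Original / Compressed
= 500 / 100 = 5.00:1


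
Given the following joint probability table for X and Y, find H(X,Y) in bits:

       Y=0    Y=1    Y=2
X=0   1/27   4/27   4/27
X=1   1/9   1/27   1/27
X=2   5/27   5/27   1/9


H(X,Y) = -Σ p(x,y) log₂ p(x,y)
  p(0,0)=1/27: -0.0370 × log₂(0.0370) = 0.1761
  p(0,1)=4/27: -0.1481 × log₂(0.1481) = 0.4081
  p(0,2)=4/27: -0.1481 × log₂(0.1481) = 0.4081
  p(1,0)=1/9: -0.1111 × log₂(0.1111) = 0.3522
  p(1,1)=1/27: -0.0370 × log₂(0.0370) = 0.1761
  p(1,2)=1/27: -0.0370 × log₂(0.0370) = 0.1761
  p(2,0)=5/27: -0.1852 × log₂(0.1852) = 0.4505
  p(2,1)=5/27: -0.1852 × log₂(0.1852) = 0.4505
  p(2,2)=1/9: -0.1111 × log₂(0.1111) = 0.3522
H(X,Y) = 2.9501 bits


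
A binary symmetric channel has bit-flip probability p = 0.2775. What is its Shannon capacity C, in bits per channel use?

For BSC with error probability p:
C = 1 - H(p) where H(p) is binary entropy
H(0.2775) = -0.2775 × log₂(0.2775) - 0.7225 × log₂(0.7225)
H(p) = 0.8520
C = 1 - 0.8520 = 0.1480 bits/use


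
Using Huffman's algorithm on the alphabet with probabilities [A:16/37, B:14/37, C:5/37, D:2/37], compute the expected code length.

Huffman tree construction:
Combine smallest probabilities repeatedly
Resulting codes:
  A: 0 (length 1)
  B: 11 (length 2)
  C: 101 (length 3)
  D: 100 (length 3)
Average length = Σ p(s) × length(s) = 1.7568 bits


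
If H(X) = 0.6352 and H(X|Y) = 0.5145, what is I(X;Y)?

I(X;Y) = H(X) - H(X|Y)
I(X;Y) = 0.6352 - 0.5145 = 0.1207 bits


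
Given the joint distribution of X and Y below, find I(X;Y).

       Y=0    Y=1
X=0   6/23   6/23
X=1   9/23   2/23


H(X) = 0.9986, H(Y) = 0.9321, H(X,Y) = 1.8475
I(X;Y) = H(X) + H(Y) - H(X,Y) = 0.0832 bits


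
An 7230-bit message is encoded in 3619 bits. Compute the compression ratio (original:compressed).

Compression ratio = Original / Compressed
= 7230 / 3619 = 2.00:1


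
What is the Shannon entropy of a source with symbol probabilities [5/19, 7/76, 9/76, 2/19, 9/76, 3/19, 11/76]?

H(X) = -Σ p(x) log₂ p(x)
  -5/19 × log₂(5/19) = 0.5068
  -7/76 × log₂(7/76) = 0.3169
  -9/76 × log₂(9/76) = 0.3645
  -2/19 × log₂(2/19) = 0.3419
  -9/76 × log₂(9/76) = 0.3645
  -3/19 × log₂(3/19) = 0.4205
  -11/76 × log₂(11/76) = 0.4036
H(X) = 2.7187 bits


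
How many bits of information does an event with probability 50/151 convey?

Information content I(x) = -log₂(p(x))
I = -log₂(50/151) = -log₂(0.3311)
I = 1.5945 bits


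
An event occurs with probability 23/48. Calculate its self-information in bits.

Information content I(x) = -log₂(p(x))
I = -log₂(23/48) = -log₂(0.4792)
I = 1.0614 bits


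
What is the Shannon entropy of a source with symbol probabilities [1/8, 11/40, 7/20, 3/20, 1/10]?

H(X) = -Σ p(x) log₂ p(x)
  -1/8 × log₂(1/8) = 0.3750
  -11/40 × log₂(11/40) = 0.5122
  -7/20 × log₂(7/20) = 0.5301
  -3/20 × log₂(3/20) = 0.4105
  -1/10 × log₂(1/10) = 0.3322
H(X) = 2.1600 bits


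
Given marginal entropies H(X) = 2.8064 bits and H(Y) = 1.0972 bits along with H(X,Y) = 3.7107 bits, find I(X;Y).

I(X;Y) = H(X) + H(Y) - H(X,Y)
I(X;Y) = 2.8064 + 1.0972 - 3.7107 = 0.1929 bits


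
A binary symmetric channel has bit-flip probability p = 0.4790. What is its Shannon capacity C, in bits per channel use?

For BSC with error probability p:
C = 1 - H(p) where H(p) is binary entropy
H(0.4790) = -0.4790 × log₂(0.4790) - 0.5210 × log₂(0.5210)
H(p) = 0.9987
C = 1 - 0.9987 = 0.0013 bits/use


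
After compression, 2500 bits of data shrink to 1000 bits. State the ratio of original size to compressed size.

Compression ratio = Original / Compressed
= 2500 / 1000 = 2.50:1


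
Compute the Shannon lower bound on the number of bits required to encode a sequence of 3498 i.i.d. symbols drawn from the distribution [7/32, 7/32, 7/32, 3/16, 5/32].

Entropy H = 2.3102 bits/symbol
Minimum bits = H × n = 2.3102 × 3498
= 8081.05 bits


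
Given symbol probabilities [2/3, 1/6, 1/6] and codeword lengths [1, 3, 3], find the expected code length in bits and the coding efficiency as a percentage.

Average length L = Σ p_i × l_i = 1.6667 bits
Entropy H = 1.2516 bits
Efficiency η = H/L × 100% = 75.10%


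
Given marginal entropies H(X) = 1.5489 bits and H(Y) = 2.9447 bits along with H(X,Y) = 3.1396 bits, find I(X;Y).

I(X;Y) = H(X) + H(Y) - H(X,Y)
I(X;Y) = 1.5489 + 2.9447 - 3.1396 = 1.354 bits


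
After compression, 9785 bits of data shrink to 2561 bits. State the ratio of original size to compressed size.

Compression ratio = Original / Compressed
= 9785 / 2561 = 3.82:1


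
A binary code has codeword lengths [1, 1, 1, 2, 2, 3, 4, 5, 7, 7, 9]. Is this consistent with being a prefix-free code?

Kraft inequality: Σ 2^(-l_i) ≤ 1 for prefix-free code
Calculating: 2^(-1) + 2^(-1) + 2^(-1) + 2^(-2) + 2^(-2) + 2^(-3) + 2^(-4) + 2^(-5) + 2^(-7) + 2^(-7) + 2^(-9)
= 0.5 + 0.5 + 0.5 + 0.25 + 0.25 + 0.125 + 0.0625 + 0.03125 + 0.0078125 + 0.0078125 + 0.001953125
= 2.2363
Since 2.2363 > 1, prefix-free code does not exist


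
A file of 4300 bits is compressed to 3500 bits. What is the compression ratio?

Compression ratio = Original / Compressed
= 4300 / 3500 = 1.23:1


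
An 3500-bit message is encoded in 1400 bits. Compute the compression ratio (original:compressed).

Compression ratio = Original / Compressed
= 3500 / 1400 = 2.50:1


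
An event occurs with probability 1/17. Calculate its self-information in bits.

Information content I(x) = -log₂(p(x))
I = -log₂(1/17) = -log₂(0.0588)
I = 4.0875 bits


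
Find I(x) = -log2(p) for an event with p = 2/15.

Information content I(x) = -log₂(p(x))
I = -log₂(2/15) = -log₂(0.1333)
I = 2.9069 bits


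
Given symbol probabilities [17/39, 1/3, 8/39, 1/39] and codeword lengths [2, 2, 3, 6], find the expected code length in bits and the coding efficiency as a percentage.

Average length L = Σ p_i × l_i = 2.3077 bits
Entropy H = 1.6548 bits
Efficiency η = H/L × 100% = 71.71%


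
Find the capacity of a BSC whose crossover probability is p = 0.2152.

For BSC with error probability p:
C = 1 - H(p) where H(p) is binary entropy
H(0.2152) = -0.2152 × log₂(0.2152) - 0.7848 × log₂(0.7848)
H(p) = 0.7513
C = 1 - 0.7513 = 0.2487 bits/use


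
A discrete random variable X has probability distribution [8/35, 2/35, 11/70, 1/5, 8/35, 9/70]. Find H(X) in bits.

H(X) = -Σ p(x) log₂ p(x)
  -8/35 × log₂(8/35) = 0.4867
  -2/35 × log₂(2/35) = 0.2360
  -11/70 × log₂(11/70) = 0.4195
  -1/5 × log₂(1/5) = 0.4644
  -8/35 × log₂(8/35) = 0.4867
  -9/70 × log₂(9/70) = 0.3805
H(X) = 2.4738 bits


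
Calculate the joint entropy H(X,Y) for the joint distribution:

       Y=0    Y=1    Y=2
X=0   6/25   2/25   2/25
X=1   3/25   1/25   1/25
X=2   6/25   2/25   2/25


H(X,Y) = -Σ p(x,y) log₂ p(x,y)
  p(0,0)=6/25: -0.2400 × log₂(0.2400) = 0.4941
  p(0,1)=2/25: -0.0800 × log₂(0.0800) = 0.2915
  p(0,2)=2/25: -0.0800 × log₂(0.0800) = 0.2915
  p(1,0)=3/25: -0.1200 × log₂(0.1200) = 0.3671
  p(1,1)=1/25: -0.0400 × log₂(0.0400) = 0.1858
  p(1,2)=1/25: -0.0400 × log₂(0.0400) = 0.1858
  p(2,0)=6/25: -0.2400 × log₂(0.2400) = 0.4941
  p(2,1)=2/25: -0.0800 × log₂(0.0800) = 0.2915
  p(2,2)=2/25: -0.0800 × log₂(0.0800) = 0.2915
H(X,Y) = 2.8929 bits


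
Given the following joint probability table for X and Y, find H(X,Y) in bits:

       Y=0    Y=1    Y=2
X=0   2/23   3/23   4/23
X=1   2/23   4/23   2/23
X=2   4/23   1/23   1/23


H(X,Y) = -Σ p(x,y) log₂ p(x,y)
  p(0,0)=2/23: -0.0870 × log₂(0.0870) = 0.3064
  p(0,1)=3/23: -0.1304 × log₂(0.1304) = 0.3833
  p(0,2)=4/23: -0.1739 × log₂(0.1739) = 0.4389
  p(1,0)=2/23: -0.0870 × log₂(0.0870) = 0.3064
  p(1,1)=4/23: -0.1739 × log₂(0.1739) = 0.4389
  p(1,2)=2/23: -0.0870 × log₂(0.0870) = 0.3064
  p(2,0)=4/23: -0.1739 × log₂(0.1739) = 0.4389
  p(2,1)=1/23: -0.0435 × log₂(0.0435) = 0.1967
  p(2,2)=1/23: -0.0435 × log₂(0.0435) = 0.1967
H(X,Y) = 3.0125 bits
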